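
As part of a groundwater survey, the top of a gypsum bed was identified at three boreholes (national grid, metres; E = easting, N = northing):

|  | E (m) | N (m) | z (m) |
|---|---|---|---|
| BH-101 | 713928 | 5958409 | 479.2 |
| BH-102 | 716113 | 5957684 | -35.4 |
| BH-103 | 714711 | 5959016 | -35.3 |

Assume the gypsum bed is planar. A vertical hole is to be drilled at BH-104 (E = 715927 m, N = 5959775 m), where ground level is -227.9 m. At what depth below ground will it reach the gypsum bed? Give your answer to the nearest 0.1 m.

Let the plane be z = a·E + b·N + c.
BH-102−BH-101: 2185a − 725b = −514.6;  BH-103−BH-101: 783a + 607b = −514.5.
Solving gives a = −0.361871994, b = −0.380814216.
Then c = 479.2 − a·713928 − b·5958409 = 2527876.60.
At (715927, 5959775): z_contact = −259073.93 − 2269567.04 + 2527876.60 = -764.37 m.
Depth below ground = -227.9 − (-764.37) = 536.5 m.

536.5 m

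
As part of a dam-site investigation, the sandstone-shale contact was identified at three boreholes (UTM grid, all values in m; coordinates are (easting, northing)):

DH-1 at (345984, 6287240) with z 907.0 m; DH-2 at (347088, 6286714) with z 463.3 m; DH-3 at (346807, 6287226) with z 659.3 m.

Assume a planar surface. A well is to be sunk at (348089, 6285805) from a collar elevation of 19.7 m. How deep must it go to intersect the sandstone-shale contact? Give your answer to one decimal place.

53.6 m

Let the plane be z = a·E + b·N + c.
DH-2−DH-1: 1104a − 526b = −443.7;  DH-3−DH-1: 823a − 14b = −247.7.
Solving gives a = −0.297235065, b = 0.219681537.
Then c = 907 − a·345984 − b·6287240 = −1277444.97.
At (348089, 6285805): z_contact = −103464.26 + 1380875.30 − 1277444.97 = -33.92 m.
Depth below ground = 19.7 − (-33.92) = 53.6 m.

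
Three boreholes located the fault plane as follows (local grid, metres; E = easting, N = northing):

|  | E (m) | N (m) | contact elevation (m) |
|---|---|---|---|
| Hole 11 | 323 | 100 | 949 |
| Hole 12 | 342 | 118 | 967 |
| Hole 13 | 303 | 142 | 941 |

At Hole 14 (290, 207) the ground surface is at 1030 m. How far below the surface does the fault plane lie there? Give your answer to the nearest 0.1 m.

Let the plane be z = a·E + b·N + c.
Hole 12−Hole 11: 19a + 18b = 18;  Hole 13−Hole 11: −20a + 42b = −8.
Solving gives a = 0.77720, b = 0.17962.
Then c = 949 − a·323 − b·100 = 680.00.
At (290, 207): z_contact = 225.39 + 37.18 + 680.00 = 942.57 m.
Depth below ground = 1030 − 942.57 = 87.4 m.

87.4 m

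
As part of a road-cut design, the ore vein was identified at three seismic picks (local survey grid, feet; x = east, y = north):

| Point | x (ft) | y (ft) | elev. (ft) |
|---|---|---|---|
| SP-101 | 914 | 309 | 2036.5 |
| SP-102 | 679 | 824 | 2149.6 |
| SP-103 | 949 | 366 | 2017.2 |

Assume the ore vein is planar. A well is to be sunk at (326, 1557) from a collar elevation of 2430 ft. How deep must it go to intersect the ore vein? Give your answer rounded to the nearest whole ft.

110 ft

Two edge vectors: SP-101→SP-102 = (-235, 515, 113.1), SP-101→SP-103 = (35, 57, -19.3).
Normal n = (SP-101→SP-102) × (SP-101→SP-103) = (-16386.2, -577, -31420).
So ∂z/∂x = −n_x/n_z = −0.52152 and ∂z/∂y = −n_y/n_z = −0.01836.
Intercept c from SP-101: 2036.5 + 476.67 + 5.67 = 2518.84.
At (326, 1557): z_contact = −170.0 − 28.6 + 2518.84 = 2320.2 ft.
Depth below ground = 2430 − 2320.2 = 110 ft.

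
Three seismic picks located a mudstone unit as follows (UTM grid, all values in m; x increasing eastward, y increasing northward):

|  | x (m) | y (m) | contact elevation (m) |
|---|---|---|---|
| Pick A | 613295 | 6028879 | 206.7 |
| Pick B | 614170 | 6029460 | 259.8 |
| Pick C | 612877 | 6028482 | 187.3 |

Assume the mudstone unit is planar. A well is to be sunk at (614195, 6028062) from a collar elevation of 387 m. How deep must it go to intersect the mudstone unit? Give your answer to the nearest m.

Two edge vectors: Pick A→Pick B = (875, 581, 53.1), Pick A→Pick C = (-418, -397, -19.4).
Normal n = (Pick A→Pick B) × (Pick A→Pick C) = (9809.3, -5220.8, -104517).
So ∂z/∂x = −n_x/n_z = 0.09385363 and ∂z/∂y = −n_y/n_z = −0.04995168.
Intercept c from Pick A: 206.7 − 57559.96 + 301152.65 = 243799.39.
At (614195, 6028062): z_contact = 57644.4 − 301111.8 + 243799.39 = 332.0 m.
Depth below ground = 387 − 332.0 = 55 m.

55 m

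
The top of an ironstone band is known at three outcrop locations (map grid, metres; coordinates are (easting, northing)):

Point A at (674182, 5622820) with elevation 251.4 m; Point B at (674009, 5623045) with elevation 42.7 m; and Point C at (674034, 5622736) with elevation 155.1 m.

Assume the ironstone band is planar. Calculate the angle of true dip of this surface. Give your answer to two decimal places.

Let the plane be z = a·E + b·N + c.
Point B−Point A: −173a + 225b = −208.7;  Point C−Point A: −148a − 84b = −96.3.
Solving gives a = 0.81950, b = −0.29745.
Gradient magnitude |∇z| = √(a² + b²) = √(0.67158 + 0.08848) = 0.87181.
True dip = arctan(0.87181) = 41.08°, dipping toward WNW (azimuth ≈ 290°).

41.08°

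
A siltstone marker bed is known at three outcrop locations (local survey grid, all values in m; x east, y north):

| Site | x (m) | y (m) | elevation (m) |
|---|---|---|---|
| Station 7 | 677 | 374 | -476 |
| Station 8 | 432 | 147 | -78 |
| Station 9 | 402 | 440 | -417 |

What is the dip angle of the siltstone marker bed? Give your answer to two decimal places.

Let the plane be z = a·x + b·y + c.
Station 8−Station 7: −245a − 227b = 398;  Station 9−Station 7: −275a + 66b = 59.
Solving gives a = −0.50462, b = −1.20866.
Gradient magnitude |∇z| = √(a² + b²) = √(0.25465 + 1.46087) = 1.30978.
True dip = arctan(1.30978) = 52.64°, dipping toward NNE (azimuth ≈ 023°).

52.64°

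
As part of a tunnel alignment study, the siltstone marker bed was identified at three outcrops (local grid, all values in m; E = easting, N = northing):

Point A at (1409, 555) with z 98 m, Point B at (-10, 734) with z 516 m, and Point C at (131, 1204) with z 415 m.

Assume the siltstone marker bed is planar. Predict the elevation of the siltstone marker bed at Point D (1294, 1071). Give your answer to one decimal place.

70.7 m

Let the plane be z = a·E + b·N + c.
Point B−Point A: −1419a + 179b = 418;  Point C−Point A: −1278a + 649b = 317.
Solving gives a = −0.309952, b = −0.121908.
Then c = 98 − a·1409 − b·555 = 602.38.
At (1294, 1071): z = −401.1 − 130.6 + 602.38 = 70.7 m.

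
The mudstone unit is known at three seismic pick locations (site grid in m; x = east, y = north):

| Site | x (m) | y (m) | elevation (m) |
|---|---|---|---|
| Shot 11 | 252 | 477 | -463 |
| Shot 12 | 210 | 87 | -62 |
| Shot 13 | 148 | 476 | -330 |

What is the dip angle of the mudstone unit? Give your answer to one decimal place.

Let the plane be z = a·x + b·y + c.
Shot 12−Shot 11: −42a − 390b = 401;  Shot 13−Shot 11: −104a − 1b = 133.
Solving gives a = −1.27027, b = −0.89141.
Gradient magnitude |∇z| = √(a² + b²) = √(1.61360 + 0.79461) = 1.55184.
True dip = arctan(1.55184) = 57.2°, dipping toward NE (azimuth ≈ 055°).

57.2°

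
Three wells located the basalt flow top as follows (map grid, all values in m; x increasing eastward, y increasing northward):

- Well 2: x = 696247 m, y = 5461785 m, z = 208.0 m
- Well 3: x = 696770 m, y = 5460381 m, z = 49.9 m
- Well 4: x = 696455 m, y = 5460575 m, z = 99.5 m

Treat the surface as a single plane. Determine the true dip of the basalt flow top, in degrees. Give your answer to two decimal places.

Two edge vectors: Well 2→Well 3 = (523, -1404, -158.1), Well 2→Well 4 = (208, -1210, -108.5).
Normal n = (Well 2→Well 3) × (Well 2→Well 4) = (-38967, 23860.7, -340798).
So ∂z/∂x = −n_x/n_z = −0.11434 and ∂z/∂y = −n_y/n_z = 0.07001.
Gradient magnitude |∇z| = √(a² + b²) = √(0.01307 + 0.00490) = 0.13407.
True dip = arctan(0.13407) = 7.64°, dipping toward ESE (azimuth ≈ 121°).

7.64°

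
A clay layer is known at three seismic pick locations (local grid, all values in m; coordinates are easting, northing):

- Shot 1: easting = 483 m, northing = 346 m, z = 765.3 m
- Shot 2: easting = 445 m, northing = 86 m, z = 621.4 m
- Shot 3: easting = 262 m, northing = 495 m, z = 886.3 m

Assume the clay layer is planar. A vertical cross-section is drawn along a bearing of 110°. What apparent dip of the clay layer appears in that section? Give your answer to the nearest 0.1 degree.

19.1°

Let the plane be z = a·easting + b·northing + c.
Shot 2−Shot 1: −38a − 260b = −143.9;  Shot 3−Shot 1: −221a + 149b = 121.
Solving gives a = −0.15872, b = 0.57666.
Unit vector along 110° is (sin 110°, cos 110°) = (0.9397, -0.3420).
Slope in that direction = a·(0.9397) + b·(-0.3420) = −0.34638.
Apparent dip = arctan|0.34638| = 19.1° (true dip is 30.9°, so apparent ≤ true as expected).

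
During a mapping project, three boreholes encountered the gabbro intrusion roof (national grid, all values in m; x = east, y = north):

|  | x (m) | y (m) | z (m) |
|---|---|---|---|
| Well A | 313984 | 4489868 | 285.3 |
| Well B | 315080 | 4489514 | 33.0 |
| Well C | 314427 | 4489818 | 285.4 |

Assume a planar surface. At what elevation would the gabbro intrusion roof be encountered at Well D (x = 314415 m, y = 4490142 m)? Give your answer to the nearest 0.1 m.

Let the plane be z = a·x + b·y + c.
Well B−Well A: 1096a − 354b = −252.3;  Well C−Well A: 443a − 50b = 0.1.
Solving gives a = 0.123996785, b = 1.096611515.
Then c = 285.3 − a·313984 − b·4489868 = −4962288.66.
At (314415, 4490142): z = 38986.4 + 4923941.4 − 4962288.66 = 639.2 m.

639.2 m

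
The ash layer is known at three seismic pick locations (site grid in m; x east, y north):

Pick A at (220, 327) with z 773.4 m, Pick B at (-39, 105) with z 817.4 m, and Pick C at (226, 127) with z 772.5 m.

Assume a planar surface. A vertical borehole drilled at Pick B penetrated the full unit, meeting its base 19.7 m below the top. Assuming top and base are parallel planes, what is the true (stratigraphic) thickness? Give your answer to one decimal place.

19.4 m

Two edge vectors: Pick A→Pick B = (-259, -222, 44), Pick A→Pick C = (6, -200, -0.9).
Normal n = (Pick A→Pick B) × (Pick A→Pick C) = (8999.8, 30.9, 53132).
So ∂z/∂x = −n_x/n_z = −0.16939 and ∂z/∂y = −n_y/n_z = −0.00058.
|∇z| = √(a²+b²) = 0.16939, so dip δ = arctan(0.16939) = 9.61°.
True thickness = vertical thickness × cos δ = 19.7 × cos 9.61° = 19.4 m.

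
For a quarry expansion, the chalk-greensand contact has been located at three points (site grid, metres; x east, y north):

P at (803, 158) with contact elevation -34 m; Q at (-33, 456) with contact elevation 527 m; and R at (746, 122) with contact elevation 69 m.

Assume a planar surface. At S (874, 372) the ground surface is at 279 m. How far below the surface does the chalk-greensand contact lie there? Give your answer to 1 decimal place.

635.8 m

Let the plane be z = a·x + b·y + c.
Q−P: −836a + 298b = 561;  R−P: −57a − 36b = 103.
Solving gives a = −1.08088, b = −1.14972.
Then c = -34 − a·803 − b·158 = 1015.60.
At (874, 372): z_contact = −944.69 − 427.69 + 1015.60 = -356.78 m.
Depth below ground = 279 − (-356.78) = 635.8 m.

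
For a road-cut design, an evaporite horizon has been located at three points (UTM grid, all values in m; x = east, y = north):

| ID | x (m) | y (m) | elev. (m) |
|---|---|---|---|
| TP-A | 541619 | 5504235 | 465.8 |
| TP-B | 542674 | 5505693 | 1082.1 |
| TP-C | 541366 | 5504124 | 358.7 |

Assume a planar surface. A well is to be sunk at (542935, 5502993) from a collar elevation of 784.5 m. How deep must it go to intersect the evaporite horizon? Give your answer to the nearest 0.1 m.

Let the plane be z = a·x + b·y + c.
TP-B−TP-A: 1055a + 1458b = 616.3;  TP-C−TP-A: −253a − 111b = −107.1.
Solving gives a = 0.348503986, b = 0.170526951.
Then c = 465.8 − a·541619 − b·5504235 = −1126910.99.
At (542935, 5502993): z_contact = 189215.01 + 938408.62 − 1126910.99 = 712.64 m.
Depth below ground = 784.5 − 712.64 = 71.9 m.

71.9 m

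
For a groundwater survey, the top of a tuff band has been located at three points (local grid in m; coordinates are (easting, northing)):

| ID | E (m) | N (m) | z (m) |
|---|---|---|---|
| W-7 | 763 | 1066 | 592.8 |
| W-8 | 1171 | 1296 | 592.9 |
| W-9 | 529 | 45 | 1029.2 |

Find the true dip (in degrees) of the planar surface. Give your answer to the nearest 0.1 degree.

Let the plane be z = a·E + b·N + c.
W-8−W-7: 408a + 230b = 0.1;  W-9−W-7: −234a − 1021b = 436.4.
Solving gives a = 0.27698, b = −0.49090.
Gradient magnitude |∇z| = √(a² + b²) = √(0.07672 + 0.24099) = 0.56365.
True dip = arctan(0.56365) = 29.4°, dipping toward NNW (azimuth ≈ 331°).

29.4°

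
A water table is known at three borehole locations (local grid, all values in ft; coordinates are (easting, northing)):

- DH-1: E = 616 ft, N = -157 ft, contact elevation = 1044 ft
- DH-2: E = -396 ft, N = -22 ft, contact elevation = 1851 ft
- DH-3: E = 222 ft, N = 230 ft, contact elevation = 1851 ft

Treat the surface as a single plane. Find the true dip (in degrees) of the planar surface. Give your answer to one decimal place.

Let the plane be z = a·E + b·N + c.
DH-2−DH-1: −1012a + 135b = 807;  DH-3−DH-1: −394a + 387b = 807.
Solving gives a = −0.60086, b = 1.47354.
Gradient magnitude |∇z| = √(a² + b²) = √(0.36103 + 2.17132) = 1.59134.
True dip = arctan(1.59134) = 57.9°, dipping toward SSE (azimuth ≈ 158°).

57.9°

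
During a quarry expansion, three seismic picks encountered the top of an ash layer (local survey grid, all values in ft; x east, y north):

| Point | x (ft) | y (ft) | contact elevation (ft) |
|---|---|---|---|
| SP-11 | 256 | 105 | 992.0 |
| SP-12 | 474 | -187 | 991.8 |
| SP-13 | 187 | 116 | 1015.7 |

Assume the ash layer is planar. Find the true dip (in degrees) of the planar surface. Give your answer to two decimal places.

25.92°

Let the plane be z = a·x + b·y + c.
SP-12−SP-11: 218a − 292b = −0.2;  SP-13−SP-11: −69a + 11b = 23.7.
Solving gives a = −0.38976, b = −0.29030.
Gradient magnitude |∇z| = √(a² + b²) = √(0.15191 + 0.08427) = 0.48599.
True dip = arctan(0.48599) = 25.92°, dipping toward NE (azimuth ≈ 053°).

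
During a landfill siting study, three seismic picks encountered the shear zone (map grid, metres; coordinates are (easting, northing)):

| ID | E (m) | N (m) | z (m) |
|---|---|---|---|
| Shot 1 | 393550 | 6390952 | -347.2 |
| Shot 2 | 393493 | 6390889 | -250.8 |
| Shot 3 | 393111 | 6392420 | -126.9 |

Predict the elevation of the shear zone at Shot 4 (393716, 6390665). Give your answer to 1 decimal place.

Two edge vectors: Shot 1→Shot 2 = (-57, -63, 96.4), Shot 1→Shot 3 = (-439, 1468, 220.3).
Normal n = (Shot 1→Shot 2) × (Shot 1→Shot 3) = (-155394.1, -29762.5, -111333).
So ∂z/∂E = −n_x/n_z = −1.395759568 and ∂z/∂N = −n_y/n_z = −0.267328645.
Intercept c from Shot 1: -347.2 + 549301.18 + 1708484.54 = 2257438.51.
At (393716, 6390665): z = −549532.9 − 1708407.8 + 2257438.51 = -502.2 m.

-502.2 m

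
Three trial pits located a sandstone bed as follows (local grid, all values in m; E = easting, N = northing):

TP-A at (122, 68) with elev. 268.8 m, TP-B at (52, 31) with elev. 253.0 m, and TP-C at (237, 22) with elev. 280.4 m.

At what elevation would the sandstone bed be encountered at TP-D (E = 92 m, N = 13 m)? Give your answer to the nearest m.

Two edge vectors: TP-A→TP-B = (-70, -37, -15.8), TP-A→TP-C = (115, -46, 11.6).
Normal n = (TP-A→TP-B) × (TP-A→TP-C) = (-1156, -1005, 7475).
So ∂z/∂E = −n_x/n_z = 0.15465 and ∂z/∂N = −n_y/n_z = 0.13445.
Intercept c from TP-A: 268.8 − 18.87 − 9.14 = 240.79.
At (92, 13): z = 14.2 + 1.7 + 240.79 = 256.8 m.

257 m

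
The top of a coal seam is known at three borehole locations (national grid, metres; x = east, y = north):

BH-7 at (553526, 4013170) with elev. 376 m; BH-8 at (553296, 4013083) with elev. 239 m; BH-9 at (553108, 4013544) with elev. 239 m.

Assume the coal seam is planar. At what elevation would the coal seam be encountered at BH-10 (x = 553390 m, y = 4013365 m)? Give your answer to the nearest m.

Two edge vectors: BH-7→BH-8 = (-230, -87, -137), BH-7→BH-9 = (-418, 374, -137).
Normal n = (BH-7→BH-8) × (BH-7→BH-9) = (63157, 25756, -122386).
So ∂z/∂x = −n_x/n_z = 0.51604759 and ∂z/∂y = −n_y/n_z = 0.21044891.
Intercept c from BH-7: 376 − 285645.76 − 844567.24 = −1129837.00.
At (553390, 4013365): z = 285575.6 + 844608.3 − 1129837.00 = 346.9 m.

347 m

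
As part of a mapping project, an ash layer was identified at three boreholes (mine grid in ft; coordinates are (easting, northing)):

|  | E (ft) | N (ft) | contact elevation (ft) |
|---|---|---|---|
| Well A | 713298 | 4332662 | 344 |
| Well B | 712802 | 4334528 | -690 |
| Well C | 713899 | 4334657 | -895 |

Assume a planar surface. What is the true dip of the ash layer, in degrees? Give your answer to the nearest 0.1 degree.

30.8°

Let the plane be z = a·E + b·N + c.
Well B−Well A: −496a + 1866b = −1034;  Well C−Well A: 601a + 1995b = −1239.
Solving gives a = −0.11802, b = −0.58550.
Gradient magnitude |∇z| = √(a² + b²) = √(0.01393 + 0.34281) = 0.59727.
True dip = arctan(0.59727) = 30.8°, dipping toward NNE (azimuth ≈ 011°).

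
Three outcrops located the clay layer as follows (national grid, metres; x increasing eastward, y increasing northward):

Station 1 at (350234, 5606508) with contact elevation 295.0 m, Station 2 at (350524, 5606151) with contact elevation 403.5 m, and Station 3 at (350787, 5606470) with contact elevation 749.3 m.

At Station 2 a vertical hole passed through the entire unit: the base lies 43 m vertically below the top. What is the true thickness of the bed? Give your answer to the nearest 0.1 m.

Let the plane be z = a·x + b·y + c.
Station 2−Station 1: 290a − 357b = 108.5;  Station 3−Station 1: 553a − 38b = 454.3.
Solving gives a = 0.84797, b = 0.38490.
|∇z| = √(a²+b²) = 0.93124, so dip δ = arctan(0.93124) = 42.96°.
True thickness = vertical thickness × cos δ = 43 × cos 42.96° = 31.5 m.

31.5 m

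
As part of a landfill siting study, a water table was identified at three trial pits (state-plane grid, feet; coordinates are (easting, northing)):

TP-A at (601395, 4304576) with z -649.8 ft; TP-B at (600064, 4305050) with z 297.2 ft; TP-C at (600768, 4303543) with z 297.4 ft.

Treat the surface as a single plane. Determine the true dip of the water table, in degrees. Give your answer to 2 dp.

43.29°

Let the plane be z = a·E + b·N + c.
TP-B−TP-A: −1331a + 474b = 947;  TP-C−TP-A: −627a − 1033b = 947.2.
Solving gives a = −0.85354, b = −0.39887.
Gradient magnitude |∇z| = √(a² + b²) = √(0.72853 + 0.15910) = 0.94214.
True dip = arctan(0.94214) = 43.29°, dipping toward ENE (azimuth ≈ 065°).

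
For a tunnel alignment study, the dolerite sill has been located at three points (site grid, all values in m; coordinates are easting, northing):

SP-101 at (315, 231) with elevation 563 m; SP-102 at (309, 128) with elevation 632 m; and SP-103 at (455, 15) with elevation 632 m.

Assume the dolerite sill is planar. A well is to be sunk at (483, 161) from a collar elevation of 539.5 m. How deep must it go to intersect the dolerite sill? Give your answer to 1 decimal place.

15.0 m

Let the plane be z = a·easting + b·northing + c.
SP-102−SP-101: −6a − 103b = 69;  SP-103−SP-101: 140a − 216b = 69.
Solving gives a = −0.49612, b = −0.64100.
Then c = 563 − a·315 − b·231 = 867.35.
At (483, 161): z_contact = −239.63 − 103.20 + 867.35 = 524.52 m.
Depth below ground = 539.5 − 524.52 = 15.0 m.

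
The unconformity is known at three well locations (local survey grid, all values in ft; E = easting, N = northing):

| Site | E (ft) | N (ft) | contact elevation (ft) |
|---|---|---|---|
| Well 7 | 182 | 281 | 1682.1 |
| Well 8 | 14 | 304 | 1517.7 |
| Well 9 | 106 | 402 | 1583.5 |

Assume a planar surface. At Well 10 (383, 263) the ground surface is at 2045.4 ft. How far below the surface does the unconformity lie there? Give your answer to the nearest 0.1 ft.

168.7 ft

Let the plane be z = a·E + b·N + c.
Well 8−Well 7: −168a + 23b = −164.4;  Well 9−Well 7: −76a + 121b = −98.6.
Solving gives a = 0.94858, b = −0.21907.
Then c = 1682.1 − a·182 − b·281 = 1571.02.
At (383, 263): z_contact = 363.31 − 57.62 + 1571.02 = 1876.71 ft.
Depth below ground = 2045.4 − 1876.71 = 168.7 ft.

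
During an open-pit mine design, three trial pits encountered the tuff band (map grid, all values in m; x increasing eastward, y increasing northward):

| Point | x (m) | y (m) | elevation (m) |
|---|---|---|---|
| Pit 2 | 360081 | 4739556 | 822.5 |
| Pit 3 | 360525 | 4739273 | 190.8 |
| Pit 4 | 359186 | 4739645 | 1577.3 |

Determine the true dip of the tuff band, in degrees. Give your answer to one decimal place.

52.5°

Two edge vectors: Pit 2→Pit 3 = (444, -283, -631.7), Pit 2→Pit 4 = (-895, 89, 754.8).
Normal n = (Pit 2→Pit 3) × (Pit 2→Pit 4) = (-157387.1, 230240.3, -213769).
So ∂z/∂x = −n_x/n_z = −0.73625 and ∂z/∂y = −n_y/n_z = 1.07705.
Gradient magnitude |∇z| = √(a² + b²) = √(0.54206 + 1.16004) = 1.30465.
True dip = arctan(1.30465) = 52.5°, dipping toward SE (azimuth ≈ 146°).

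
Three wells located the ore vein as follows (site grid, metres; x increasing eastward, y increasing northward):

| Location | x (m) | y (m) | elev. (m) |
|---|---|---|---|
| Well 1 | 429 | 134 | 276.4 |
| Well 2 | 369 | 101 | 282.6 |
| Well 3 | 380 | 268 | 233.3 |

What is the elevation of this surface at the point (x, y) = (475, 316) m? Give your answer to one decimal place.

Two edge vectors: Well 1→Well 2 = (-60, -33, 6.2), Well 1→Well 3 = (-49, 134, -43.1).
Normal n = (Well 1→Well 2) × (Well 1→Well 3) = (591.5, -2889.8, -9657).
So ∂z/∂x = −n_x/n_z = 0.06125 and ∂z/∂y = −n_y/n_z = −0.29924.
Intercept c from Well 1: 276.4 − 26.28 + 40.10 = 290.22.
At (475, 316): z = 29.1 − 94.6 + 290.22 = 224.8 m.

224.8 m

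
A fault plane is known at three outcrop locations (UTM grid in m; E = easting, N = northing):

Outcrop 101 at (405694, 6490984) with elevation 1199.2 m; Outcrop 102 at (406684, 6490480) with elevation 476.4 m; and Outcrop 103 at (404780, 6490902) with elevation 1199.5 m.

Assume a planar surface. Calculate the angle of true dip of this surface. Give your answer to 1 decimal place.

50.7°

Let the plane be z = a·E + b·N + c.
Outcrop 102−Outcrop 101: 990a − 504b = −722.8;  Outcrop 103−Outcrop 101: −914a − 82b = 0.3.
Solving gives a = −0.10967, b = 1.21871.
Gradient magnitude |∇z| = √(a² + b²) = √(0.01203 + 1.48526) = 1.22364.
True dip = arctan(1.22364) = 50.7°, dipping toward S (azimuth ≈ 175°).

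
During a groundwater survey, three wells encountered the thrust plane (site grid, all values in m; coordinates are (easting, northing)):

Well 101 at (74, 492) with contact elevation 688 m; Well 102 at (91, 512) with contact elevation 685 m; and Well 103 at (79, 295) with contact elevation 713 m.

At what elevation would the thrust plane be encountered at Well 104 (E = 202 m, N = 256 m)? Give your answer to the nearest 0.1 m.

Let the plane be z = a·E + b·N + c.
Well 102−Well 101: 17a + 20b = −3;  Well 103−Well 101: 5a − 197b = 25.
Solving gives a = −0.02638, b = −0.12757.
Then c = 688 − a·74 − b·492 = 752.72.
At (202, 256): z = −5.3 − 32.7 + 752.72 = 714.7 m.

714.7 m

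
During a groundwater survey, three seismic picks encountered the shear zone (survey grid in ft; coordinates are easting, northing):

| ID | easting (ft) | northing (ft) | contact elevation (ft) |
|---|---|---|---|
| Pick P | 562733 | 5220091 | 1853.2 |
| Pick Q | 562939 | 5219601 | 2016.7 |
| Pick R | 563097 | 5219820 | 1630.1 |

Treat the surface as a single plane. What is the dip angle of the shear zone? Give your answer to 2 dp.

56.67°

Two edge vectors: Pick P→Pick Q = (206, -490, 163.5), Pick P→Pick R = (364, -271, -223.1).
Normal n = (Pick P→Pick Q) × (Pick P→Pick R) = (153627.5, 105472.6, 122534).
So ∂z/∂easting = −n_x/n_z = −1.25375 and ∂z/∂northing = −n_y/n_z = −0.86076.
Gradient magnitude |∇z| = √(a² + b²) = √(1.57190 + 0.74091) = 1.52079.
True dip = arctan(1.52079) = 56.67°, dipping toward NE (azimuth ≈ 056°).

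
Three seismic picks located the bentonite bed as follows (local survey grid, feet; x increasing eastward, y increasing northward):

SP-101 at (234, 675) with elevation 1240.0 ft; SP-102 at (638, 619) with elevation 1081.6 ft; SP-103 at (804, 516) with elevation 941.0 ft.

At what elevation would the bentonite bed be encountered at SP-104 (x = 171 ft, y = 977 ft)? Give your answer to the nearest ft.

Two edge vectors: SP-101→SP-102 = (404, -56, -158.4), SP-101→SP-103 = (570, -159, -299).
Normal n = (SP-101→SP-102) × (SP-101→SP-103) = (-8441.6, 30508, -32316).
So ∂z/∂x = −n_x/n_z = −0.26122 and ∂z/∂y = −n_y/n_z = 0.94405.
Intercept c from SP-101: 1240 + 61.13 − 637.24 = 663.89.
At (171, 977): z = −44.7 + 922.3 + 663.89 = 1541.6 ft.

1542 ft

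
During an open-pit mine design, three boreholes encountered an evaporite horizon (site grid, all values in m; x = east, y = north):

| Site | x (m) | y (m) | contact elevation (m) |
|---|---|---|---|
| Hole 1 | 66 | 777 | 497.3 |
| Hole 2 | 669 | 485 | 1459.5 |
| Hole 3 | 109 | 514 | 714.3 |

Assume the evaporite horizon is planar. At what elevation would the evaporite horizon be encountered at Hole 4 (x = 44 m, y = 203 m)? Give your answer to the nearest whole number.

Let the plane be z = a·x + b·y + c.
Hole 2−Hole 1: 603a − 292b = 962.2;  Hole 3−Hole 1: 43a − 263b = 217.
Solving gives a = 1.29898, b = −0.61271.
Then c = 497.3 − a·66 − b·777 = 887.65.
At (44, 203): z = 57.2 − 124.4 + 887.65 = 820.4 m.

820 m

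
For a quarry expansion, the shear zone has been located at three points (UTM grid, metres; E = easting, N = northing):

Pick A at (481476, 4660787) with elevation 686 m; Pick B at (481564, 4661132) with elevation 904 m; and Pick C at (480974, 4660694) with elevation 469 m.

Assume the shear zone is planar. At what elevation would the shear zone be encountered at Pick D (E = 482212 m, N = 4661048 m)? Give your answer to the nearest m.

Let the plane be z = a·E + b·N + c.
Pick B−Pick A: 88a + 345b = 218;  Pick C−Pick A: −502a − 93b = −217.
Solving gives a = 0.33084251, b = 0.54749524.
Then c = 686 − a·481476 − b·4660787 = −2710365.44.
At (482212, 4661048): z = 159536.2 + 2551901.6 − 2710365.44 = 1072.4 m.

1072 m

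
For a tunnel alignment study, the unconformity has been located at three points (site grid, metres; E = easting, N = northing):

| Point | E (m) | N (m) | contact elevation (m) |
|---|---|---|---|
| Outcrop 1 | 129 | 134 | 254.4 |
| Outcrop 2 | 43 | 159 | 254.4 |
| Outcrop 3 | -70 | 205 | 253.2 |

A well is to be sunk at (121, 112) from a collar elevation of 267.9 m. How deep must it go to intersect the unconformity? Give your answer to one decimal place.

Two edge vectors: Outcrop 1→Outcrop 2 = (-86, 25, 0), Outcrop 1→Outcrop 3 = (-199, 71, -1.2).
Normal n = (Outcrop 1→Outcrop 2) × (Outcrop 1→Outcrop 3) = (-30, -103.2, -1131).
So ∂z/∂E = −n_x/n_z = −0.02653 and ∂z/∂N = −n_y/n_z = −0.09125.
Intercept c from Outcrop 1: 254.4 + 3.42 + 12.23 = 270.05.
At (121, 112): z_contact = −3.21 − 10.22 + 270.05 = 256.62 m.
Depth below ground = 267.9 − 256.62 = 11.3 m.

11.3 m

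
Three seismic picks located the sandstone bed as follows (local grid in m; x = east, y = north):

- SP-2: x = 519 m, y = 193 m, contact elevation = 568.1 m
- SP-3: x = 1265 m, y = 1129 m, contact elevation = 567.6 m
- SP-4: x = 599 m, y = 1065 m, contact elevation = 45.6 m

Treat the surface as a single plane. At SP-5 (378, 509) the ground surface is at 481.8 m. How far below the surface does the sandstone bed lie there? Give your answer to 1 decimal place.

Two edge vectors: SP-2→SP-3 = (746, 936, -0.5), SP-2→SP-4 = (80, 872, -522.5).
Normal n = (SP-2→SP-3) × (SP-2→SP-4) = (-488624, 389745, 575632).
So ∂z/∂x = −n_x/n_z = 0.848848 and ∂z/∂y = −n_y/n_z = −0.677073.
Intercept c from SP-2: 568.1 − 440.55 + 130.68 = 258.22.
At (378, 509): z_contact = 320.86 − 344.63 + 258.22 = 234.46 m.
Depth below ground = 481.8 − 234.46 = 247.3 m.

247.3 m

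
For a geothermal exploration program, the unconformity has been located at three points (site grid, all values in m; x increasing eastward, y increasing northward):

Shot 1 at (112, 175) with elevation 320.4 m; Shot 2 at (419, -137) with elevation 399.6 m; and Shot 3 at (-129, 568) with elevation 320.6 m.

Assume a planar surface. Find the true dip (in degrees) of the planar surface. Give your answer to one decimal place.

38.8°

Let the plane be z = a·x + b·y + c.
Shot 2−Shot 1: 307a − 312b = 79.2;  Shot 3−Shot 1: −241a + 393b = 0.2.
Solving gives a = 0.68607, b = 0.42123.
Gradient magnitude |∇z| = √(a² + b²) = √(0.47069 + 0.17743) = 0.80506.
True dip = arctan(0.80506) = 38.8°, dipping toward WSW (azimuth ≈ 238°).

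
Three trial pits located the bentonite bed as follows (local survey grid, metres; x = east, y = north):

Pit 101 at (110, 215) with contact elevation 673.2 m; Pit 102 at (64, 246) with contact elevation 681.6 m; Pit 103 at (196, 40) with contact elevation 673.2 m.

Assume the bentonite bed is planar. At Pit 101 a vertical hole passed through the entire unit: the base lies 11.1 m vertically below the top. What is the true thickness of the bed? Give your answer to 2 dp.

10.62 m

Let the plane be z = a·x + b·y + c.
Pit 102−Pit 101: −46a + 31b = 8.4;  Pit 103−Pit 101: 86a − 175b = 0.
Solving gives a = −0.27303, b = −0.13418.
|∇z| = √(a²+b²) = 0.30422, so dip δ = arctan(0.30422) = 16.92°.
True thickness = vertical thickness × cos δ = 11.1 × cos 16.92° = 10.62 m.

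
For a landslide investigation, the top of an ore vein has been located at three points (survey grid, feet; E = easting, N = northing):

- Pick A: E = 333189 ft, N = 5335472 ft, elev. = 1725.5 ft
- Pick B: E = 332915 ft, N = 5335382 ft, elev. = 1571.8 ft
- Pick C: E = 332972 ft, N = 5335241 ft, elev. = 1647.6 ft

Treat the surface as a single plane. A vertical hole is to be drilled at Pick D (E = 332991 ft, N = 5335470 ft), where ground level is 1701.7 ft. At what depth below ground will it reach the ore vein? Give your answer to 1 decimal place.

Let the plane be z = a·E + b·N + c.
Pick B−Pick A: −274a − 90b = −153.7;  Pick C−Pick A: −217a − 231b = −77.9.
Solving gives a = 0.651076227, b = −0.274387625.
Then c = 1725.5 − a·333189 − b·5335472 = 1248781.55.
At (332991, 5335470): z_contact = 216802.52 − 1463986.94 + 1248781.55 = 1597.14 ft.
Depth below ground = 1701.7 − 1597.14 = 104.6 ft.

104.6 ft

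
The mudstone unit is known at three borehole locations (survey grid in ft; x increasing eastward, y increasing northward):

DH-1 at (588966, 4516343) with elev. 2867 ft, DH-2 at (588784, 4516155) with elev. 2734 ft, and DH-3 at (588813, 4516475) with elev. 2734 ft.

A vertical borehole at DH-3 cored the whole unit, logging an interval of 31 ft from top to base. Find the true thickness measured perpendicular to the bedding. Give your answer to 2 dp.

24.09 ft

Let the plane be z = a·x + b·y + c.
DH-2−DH-1: −182a − 188b = −133;  DH-3−DH-1: −153a + 132b = −133.
Solving gives a = 0.80624, b = −0.07307.
|∇z| = √(a²+b²) = 0.80955, so dip δ = arctan(0.80955) = 38.99°.
True thickness = vertical thickness × cos δ = 31 × cos 38.99° = 24.09 ft.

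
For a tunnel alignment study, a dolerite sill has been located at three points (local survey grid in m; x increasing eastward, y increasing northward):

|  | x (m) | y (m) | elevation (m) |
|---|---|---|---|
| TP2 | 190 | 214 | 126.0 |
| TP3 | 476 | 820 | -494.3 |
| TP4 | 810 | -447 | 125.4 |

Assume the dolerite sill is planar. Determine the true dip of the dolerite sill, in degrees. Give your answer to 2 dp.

Let the plane be z = a·x + b·y + c.
TP3−TP2: 286a + 606b = −620.3;  TP4−TP2: 620a − 661b = −0.6.
Solving gives a = −0.72664, b = −0.68066.
Gradient magnitude |∇z| = √(a² + b²) = √(0.52801 + 0.46330) = 0.99564.
True dip = arctan(0.99564) = 44.87°, dipping toward NE (azimuth ≈ 047°).

44.87°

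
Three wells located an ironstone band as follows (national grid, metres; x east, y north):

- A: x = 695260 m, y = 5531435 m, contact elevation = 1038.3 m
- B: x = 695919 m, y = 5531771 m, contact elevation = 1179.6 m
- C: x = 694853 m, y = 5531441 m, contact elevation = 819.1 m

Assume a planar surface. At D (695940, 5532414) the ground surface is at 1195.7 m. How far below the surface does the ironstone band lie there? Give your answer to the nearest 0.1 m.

402.3 m

Two edge vectors: A→B = (659, 336, 141.3), A→C = (-407, 6, -219.2).
Normal n = (A→B) × (A→C) = (-74499, 86943.7, 140706).
So ∂z/∂x = −n_x/n_z = 0.529465694 and ∂z/∂y = −n_y/n_z = −0.617910395.
Intercept c from A: 1038.3 − 368116.32 + 3417931.18 = 3050853.17.
At (695940, 5532414): z_contact = 368476.36 − 3418536.12 + 3050853.17 = 793.40 m.
Depth below ground = 1195.7 − 793.40 = 402.3 m.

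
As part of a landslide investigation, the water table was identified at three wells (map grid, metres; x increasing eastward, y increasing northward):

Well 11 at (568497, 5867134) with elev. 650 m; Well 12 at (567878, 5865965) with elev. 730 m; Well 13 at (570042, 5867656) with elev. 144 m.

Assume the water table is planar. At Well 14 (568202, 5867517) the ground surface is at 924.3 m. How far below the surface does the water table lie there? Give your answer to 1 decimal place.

Two edge vectors: Well 11→Well 12 = (-619, -1169, 80), Well 11→Well 13 = (1545, 522, -506).
Normal n = (Well 11→Well 12) × (Well 11→Well 13) = (549754, -189614, 1482987).
So ∂z/∂x = −n_x/n_z = −0.370707228 and ∂z/∂y = −n_y/n_z = 0.127859516.
Intercept c from Well 11: 650 + 210745.95 − 750168.91 = −538772.97.
At (568202, 5867517): z_contact = −210636.59 + 750217.88 − 538772.97 = 808.33 m.
Depth below ground = 924.3 − 808.33 = 116.0 m.

116.0 m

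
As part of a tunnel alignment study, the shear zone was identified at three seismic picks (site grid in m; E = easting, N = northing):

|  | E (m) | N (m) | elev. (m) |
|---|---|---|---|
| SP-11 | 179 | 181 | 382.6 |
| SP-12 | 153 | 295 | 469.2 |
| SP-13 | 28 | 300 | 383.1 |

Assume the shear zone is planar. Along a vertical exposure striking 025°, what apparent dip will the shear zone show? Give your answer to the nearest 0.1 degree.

Two edge vectors: SP-11→SP-12 = (-26, 114, 86.6), SP-11→SP-13 = (-151, 119, 0.5).
Normal n = (SP-11→SP-12) × (SP-11→SP-13) = (-10248.4, -13063.6, 14120).
So ∂z/∂E = −n_x/n_z = 0.72581 and ∂z/∂N = −n_y/n_z = 0.92518.
Unit vector along 025° is (sin 25°, cos 25°) = (0.4226, 0.9063).
Slope in that direction = a·(0.4226) + b·(0.9063) = 1.14524.
Apparent dip = arctan|1.14524| = 48.9° (true dip is 49.6°, so apparent ≤ true as expected).

48.9°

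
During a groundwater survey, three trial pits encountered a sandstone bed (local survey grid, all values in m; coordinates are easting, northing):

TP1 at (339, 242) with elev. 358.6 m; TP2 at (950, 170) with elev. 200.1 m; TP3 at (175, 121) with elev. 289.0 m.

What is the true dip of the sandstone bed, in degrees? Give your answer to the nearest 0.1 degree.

Two edge vectors: TP1→TP2 = (611, -72, -158.5), TP1→TP3 = (-164, -121, -69.6).
Normal n = (TP1→TP2) × (TP1→TP3) = (-14167.3, 68519.6, -85739).
So ∂z/∂easting = −n_x/n_z = −0.16524 and ∂z/∂northing = −n_y/n_z = 0.79916.
Gradient magnitude |∇z| = √(a² + b²) = √(0.02730 + 0.63866) = 0.81607.
True dip = arctan(0.81607) = 39.2°, dipping toward SSE (azimuth ≈ 168°).

39.2°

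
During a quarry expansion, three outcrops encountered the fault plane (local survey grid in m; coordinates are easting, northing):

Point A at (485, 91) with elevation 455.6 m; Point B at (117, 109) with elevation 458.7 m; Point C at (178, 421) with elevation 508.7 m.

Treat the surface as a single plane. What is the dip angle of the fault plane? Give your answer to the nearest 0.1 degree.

9.1°

Two edge vectors: Point A→Point B = (-368, 18, 3.1), Point A→Point C = (-307, 330, 53.1).
Normal n = (Point A→Point B) × (Point A→Point C) = (-67.2, 18589.1, -115914).
So ∂z/∂easting = −n_x/n_z = −0.00058 and ∂z/∂northing = −n_y/n_z = 0.16037.
Gradient magnitude |∇z| = √(a² + b²) = √(0.00000 + 0.02572) = 0.16037.
True dip = arctan(0.16037) = 9.1°, dipping toward S (azimuth ≈ 180°).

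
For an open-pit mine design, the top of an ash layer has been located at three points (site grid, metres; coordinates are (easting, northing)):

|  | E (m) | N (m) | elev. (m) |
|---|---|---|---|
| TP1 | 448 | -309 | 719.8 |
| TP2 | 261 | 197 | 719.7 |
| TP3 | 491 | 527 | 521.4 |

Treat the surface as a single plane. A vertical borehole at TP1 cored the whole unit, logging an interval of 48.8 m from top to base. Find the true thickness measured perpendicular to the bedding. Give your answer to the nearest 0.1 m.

Let the plane be z = a·E + b·N + c.
TP2−TP1: −187a + 506b = −0.1;  TP3−TP1: 43a + 836b = −198.4.
Solving gives a = −0.56324, b = −0.20835.
|∇z| = √(a²+b²) = 0.60054, so dip δ = arctan(0.60054) = 30.99°.
True thickness = vertical thickness × cos δ = 48.8 × cos 30.99° = 41.8 m.

41.8 m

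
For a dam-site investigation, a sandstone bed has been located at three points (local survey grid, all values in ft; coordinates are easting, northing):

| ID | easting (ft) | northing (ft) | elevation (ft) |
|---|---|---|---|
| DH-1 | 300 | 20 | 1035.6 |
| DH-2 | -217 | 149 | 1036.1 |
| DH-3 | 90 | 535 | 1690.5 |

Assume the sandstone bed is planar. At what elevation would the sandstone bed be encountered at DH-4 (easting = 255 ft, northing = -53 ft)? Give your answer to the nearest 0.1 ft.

Two edge vectors: DH-1→DH-2 = (-517, 129, 0.5), DH-1→DH-3 = (-210, 515, 654.9).
Normal n = (DH-1→DH-2) × (DH-1→DH-3) = (84224.6, 338478.3, -239165).
So ∂z/∂easting = −n_x/n_z = 0.35216 and ∂z/∂northing = −n_y/n_z = 1.41525.
Intercept c from DH-1: 1035.6 − 105.65 − 28.31 = 901.65.
At (255, -53): z = 89.8 − 75.0 + 901.65 = 916.4 ft.

916.4 ft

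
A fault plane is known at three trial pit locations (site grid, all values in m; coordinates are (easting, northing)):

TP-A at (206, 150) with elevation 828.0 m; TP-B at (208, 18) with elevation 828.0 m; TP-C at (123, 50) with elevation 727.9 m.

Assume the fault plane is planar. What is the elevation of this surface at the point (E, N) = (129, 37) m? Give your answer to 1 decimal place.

Let the plane be z = a·E + b·N + c.
TP-B−TP-A: 2a − 132b = 0;  TP-C−TP-A: −83a − 100b = −100.1.
Solving gives a = 1.18440, b = 0.01795.
Then c = 828 − a·206 − b·150 = 581.32.
At (129, 37): z = 152.8 + 0.7 + 581.32 = 734.8 m.

734.8 m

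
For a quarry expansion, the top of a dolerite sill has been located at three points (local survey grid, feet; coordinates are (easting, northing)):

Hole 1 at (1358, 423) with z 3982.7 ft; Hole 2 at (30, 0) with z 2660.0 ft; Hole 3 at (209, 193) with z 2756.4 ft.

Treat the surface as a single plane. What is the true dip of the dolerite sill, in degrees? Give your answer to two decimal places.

Let the plane be z = a·E + b·N + c.
Hole 2−Hole 1: −1328a − 423b = −1322.7;  Hole 3−Hole 1: −1149a − 230b = −1226.3.
Solving gives a = 1.18781, b = −0.60217.
Gradient magnitude |∇z| = √(a² + b²) = √(1.41090 + 0.36261) = 1.33173.
True dip = arctan(1.33173) = 53.10°, dipping toward WNW (azimuth ≈ 297°).

53.10°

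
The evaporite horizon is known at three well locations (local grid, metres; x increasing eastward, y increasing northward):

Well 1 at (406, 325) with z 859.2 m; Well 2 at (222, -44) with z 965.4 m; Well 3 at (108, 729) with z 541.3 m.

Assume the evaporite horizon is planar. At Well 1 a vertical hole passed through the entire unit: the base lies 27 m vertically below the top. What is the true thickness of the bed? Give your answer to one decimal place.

22.8 m

Let the plane be z = a·x + b·y + c.
Well 2−Well 1: −184a − 369b = 106.2;  Well 3−Well 1: −298a + 404b = −317.9.
Solving gives a = 0.40370, b = −0.48911.
|∇z| = √(a²+b²) = 0.63419, so dip δ = arctan(0.63419) = 32.38°.
True thickness = vertical thickness × cos δ = 27 × cos 32.38° = 22.8 m.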